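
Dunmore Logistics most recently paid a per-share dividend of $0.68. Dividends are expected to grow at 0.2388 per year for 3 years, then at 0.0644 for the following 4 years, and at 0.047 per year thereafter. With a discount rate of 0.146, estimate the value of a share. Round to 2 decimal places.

$12.01

Three-stage DDM. Project D₁…D_7; terminal Gordon value at t=7 with g = 0.047; discount at r = 0.146.
D_1 = 0.8424
D_2 = 1.0435
D_3 = 1.2927
D_4 = 1.3760
D_5 = 1.4646
D_6 = 1.5589
D_7 = 1.6593
TV_7 = 1.7373/(0.146−0.047) = 17.5486
P₀ = Σ Dₜ/(1+r)ᵗ + TV_7/(1+r)^7 = 12.0148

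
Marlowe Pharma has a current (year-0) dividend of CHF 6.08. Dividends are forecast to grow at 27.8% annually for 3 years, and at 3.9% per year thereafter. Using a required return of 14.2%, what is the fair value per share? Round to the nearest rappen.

Two-stage DDM. Project D₁…D_3 at 0.278, terminal growth 0.039, discount at r = 0.142.
D_1 = 7.7702
D_2 = 9.9304
D_3 = 12.6910
Terminal value at t=3: TV = D_4/(r−g) = 13.1860/(0.142−0.039) = 128.0190
P₀ = 7.7702/(1+0.142)^1 + 9.9304/(1+0.142)^2 + 12.6910/(1+0.142)^3 + 128.0190/(1+0.142)^3 = 108.8956

CHF 108.90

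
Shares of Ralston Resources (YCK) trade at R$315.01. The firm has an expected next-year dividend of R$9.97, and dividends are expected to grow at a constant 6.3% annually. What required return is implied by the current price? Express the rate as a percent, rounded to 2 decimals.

9.46%

Rearranging the constant-growth DDM: r = D₁/P₀ + g.
r = 9.9700 / 315.01 + 0.063 = 0.03165 + 0.063 = 0.09465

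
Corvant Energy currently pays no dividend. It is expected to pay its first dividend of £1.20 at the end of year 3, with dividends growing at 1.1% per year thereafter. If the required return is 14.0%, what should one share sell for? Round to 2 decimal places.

£7.16

Deferred-dividend DDM. At t=2 the remaining stream is a growing perpetuity with first payment D_3 = 1.20.
V_2 = D_3/(r−g) = 1.20/(0.14−0.011) = 9.3023
P₀ = V_2/(1+r)^2 = 9.3023/(1+0.14)^2 = 7.1578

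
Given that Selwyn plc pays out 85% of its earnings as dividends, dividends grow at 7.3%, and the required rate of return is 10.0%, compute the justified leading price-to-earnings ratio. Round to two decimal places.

Justified leading P/E = b/(r−g) = 0.85/(0.1−0.073) = 31.4815

31.48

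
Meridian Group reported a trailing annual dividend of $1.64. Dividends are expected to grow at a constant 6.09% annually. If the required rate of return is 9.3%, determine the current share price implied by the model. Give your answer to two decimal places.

$54.20

Gordon growth model: P₀ = D₁/(r − g). D₁ = 1.64 × (1 + 0.0609) = 1.7399.
P₀ = 1.7399 / (0.093 − 0.0609) = 1.7399 / 0.0321 = 54.2017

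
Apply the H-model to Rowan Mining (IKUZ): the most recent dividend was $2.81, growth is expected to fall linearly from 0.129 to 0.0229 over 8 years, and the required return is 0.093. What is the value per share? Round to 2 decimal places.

$58.02

H-model: P₀ = D₀[(1+g_L) + H(g_S−g_L)]/(r−g_L), with H = 8/2 = 4.
P₀ = 2.81 × [(1+0.0229) + 4×(0.129−0.0229)] / (0.093−0.0229)
   = 2.81 × 1.4473 / 0.0701 = 58.0159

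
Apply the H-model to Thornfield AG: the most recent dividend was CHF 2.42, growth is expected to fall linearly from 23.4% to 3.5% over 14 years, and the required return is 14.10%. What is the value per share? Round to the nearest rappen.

H-model: P₀ = D₀[(1+g_L) + H(g_S−g_L)]/(r−g_L), with H = 14/2 = 7.
P₀ = 2.42 × [(1+0.035) + 7×(0.234−0.035)] / (0.141−0.035)
   = 2.42 × 2.4280 / 0.106 = 55.4317

CHF 55.43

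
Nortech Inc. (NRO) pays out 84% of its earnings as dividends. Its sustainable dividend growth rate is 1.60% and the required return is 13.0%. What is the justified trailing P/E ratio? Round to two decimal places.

7.49

Justified trailing P/E = b(1+g)/(r−g) = 0.84×(1+0.016)/(0.13−0.016) = 7.4863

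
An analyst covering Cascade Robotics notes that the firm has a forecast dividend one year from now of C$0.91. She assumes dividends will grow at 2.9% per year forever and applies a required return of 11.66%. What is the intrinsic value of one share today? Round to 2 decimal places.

C$10.39

Gordon growth model: P₀ = D₁/(r − g), with D₁ = 0.91 given directly.
P₀ = 0.9100 / (0.1166 − 0.029) = 0.9100 / 0.0876 = 10.3881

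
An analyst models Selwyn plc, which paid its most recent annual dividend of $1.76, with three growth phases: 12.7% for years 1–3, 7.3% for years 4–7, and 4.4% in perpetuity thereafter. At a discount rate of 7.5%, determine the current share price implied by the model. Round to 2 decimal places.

Three-stage DDM. Project D₁…D_7; terminal Gordon value at t=7 with g = 0.044; discount at r = 0.075.
D_1 = 1.9835
D_2 = 2.2354
D_3 = 2.5193
D_4 = 2.7032
D_5 = 2.9006
D_6 = 3.1123
D_7 = 3.3395
TV_7 = 3.4865/(0.075−0.044) = 112.4662
P₀ = Σ Dₜ/(1+r)ᵗ + TV_7/(1+r)^7 = 81.6712

$81.67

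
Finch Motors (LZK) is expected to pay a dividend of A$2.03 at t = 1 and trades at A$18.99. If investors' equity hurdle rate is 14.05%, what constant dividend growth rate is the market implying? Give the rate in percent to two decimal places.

3.36%

From P₀ = D₁/(r − g), the implied growth is g = r − D₁/P₀.
g = 0.1405 − 2.03/18.99 = 0.1405 − 0.10690 = 0.03360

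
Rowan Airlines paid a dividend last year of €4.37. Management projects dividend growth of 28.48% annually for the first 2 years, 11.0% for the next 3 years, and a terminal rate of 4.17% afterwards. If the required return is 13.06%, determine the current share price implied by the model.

€89.51

Three-stage DDM. Project D₁…D_5; terminal Gordon value at t=5 with g = 0.0417; discount at r = 0.1306.
D_1 = 5.6146
D_2 = 7.2136
D_3 = 8.0071
D_4 = 8.8879
D_5 = 9.8656
TV_5 = 10.2769/(0.1306−0.0417) = 115.6012
P₀ = Σ Dₜ/(1+r)ᵗ + TV_5/(1+r)^5 = 89.5072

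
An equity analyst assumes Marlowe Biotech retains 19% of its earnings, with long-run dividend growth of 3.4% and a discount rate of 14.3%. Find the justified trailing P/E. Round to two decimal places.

Payout ratio b = 1 − 0.19 = 0.81.
Justified trailing P/E = b(1+g)/(r−g) = 0.81×(1+0.034)/(0.143−0.034) = 7.6839

7.68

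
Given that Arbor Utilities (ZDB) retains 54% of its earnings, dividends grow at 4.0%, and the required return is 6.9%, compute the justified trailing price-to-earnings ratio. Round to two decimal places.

16.50

Payout ratio b = 1 − 0.54 = 0.46.
Justified trailing P/E = b(1+g)/(r−g) = 0.46×(1+0.04)/(0.069−0.04) = 16.4966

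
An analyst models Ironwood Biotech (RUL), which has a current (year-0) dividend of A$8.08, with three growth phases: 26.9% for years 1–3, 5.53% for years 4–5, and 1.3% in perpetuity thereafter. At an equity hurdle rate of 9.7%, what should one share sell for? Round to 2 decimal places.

Three-stage DDM. Project D₁…D_5; terminal Gordon value at t=5 with g = 0.013; discount at r = 0.097.
D_1 = 10.2535
D_2 = 13.0117
D_3 = 16.5119
D_4 = 17.4250
D_5 = 18.3886
TV_5 = 18.6276/(0.097−0.013) = 221.7575
P₀ = Σ Dₜ/(1+r)ᵗ + TV_5/(1+r)^5 = 195.8610

A$195.86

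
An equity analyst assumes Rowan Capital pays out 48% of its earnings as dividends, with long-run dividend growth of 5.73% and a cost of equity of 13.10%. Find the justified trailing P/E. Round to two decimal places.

6.89

Justified trailing P/E = b(1+g)/(r−g) = 0.48×(1+0.0573)/(0.131−0.0573) = 6.8861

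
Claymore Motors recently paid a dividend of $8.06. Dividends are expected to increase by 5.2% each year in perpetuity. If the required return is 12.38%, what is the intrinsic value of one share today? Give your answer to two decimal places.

$118.09

Gordon growth model: P₀ = D₁/(r − g). D₁ = 8.06 × (1 + 0.052) = 8.4791.
P₀ = 8.4791 / (0.1238 − 0.052) = 8.4791 / 0.0718 = 118.0936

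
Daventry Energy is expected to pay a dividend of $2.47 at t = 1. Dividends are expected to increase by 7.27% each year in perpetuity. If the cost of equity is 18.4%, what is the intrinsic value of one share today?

Gordon growth model: P₀ = D₁/(r − g), with D₁ = 2.47 given directly.
P₀ = 2.4700 / (0.184 − 0.0727) = 2.4700 / 0.1113 = 22.1923

$22.19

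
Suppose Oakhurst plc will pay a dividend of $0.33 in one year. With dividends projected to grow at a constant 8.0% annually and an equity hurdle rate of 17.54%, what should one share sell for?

Gordon growth model: P₀ = D₁/(r − g), with D₁ = 0.33 given directly.
P₀ = 0.3300 / (0.1754 − 0.08) = 0.3300 / 0.0954 = 3.4591

$3.46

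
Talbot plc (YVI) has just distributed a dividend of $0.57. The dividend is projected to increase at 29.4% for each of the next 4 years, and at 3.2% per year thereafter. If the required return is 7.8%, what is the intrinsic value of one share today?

Two-stage DDM. Project D₁…D_4 at 0.294, terminal growth 0.032, discount at r = 0.078.
D_1 = 0.7376
D_2 = 0.9544
D_3 = 1.2350
D_4 = 1.5981
Terminal value at t=4: TV = D_5/(r−g) = 1.6493/(0.078−0.032) = 35.8537
P₀ = 0.7376/(1+0.078)^1 + 0.9544/(1+0.078)^2 + 1.2350/(1+0.078)^3 + 1.5981/(1+0.078)^4 + 35.8537/(1+0.078)^4 = 30.2245

$30.22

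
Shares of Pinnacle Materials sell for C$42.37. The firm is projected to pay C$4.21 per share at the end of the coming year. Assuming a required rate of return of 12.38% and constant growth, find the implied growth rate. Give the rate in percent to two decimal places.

From P₀ = D₁/(r − g), the implied growth is g = r − D₁/P₀.
g = 0.1238 − 4.21/42.37 = 0.1238 − 0.09936 = 0.02444

2.44%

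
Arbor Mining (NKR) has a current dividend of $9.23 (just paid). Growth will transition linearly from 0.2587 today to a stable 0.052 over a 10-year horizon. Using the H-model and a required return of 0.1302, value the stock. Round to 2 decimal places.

H-model: P₀ = D₀[(1+g_L) + H(g_S−g_L)]/(r−g_L), with H = 10/2 = 5.
P₀ = 9.23 × [(1+0.052) + 5×(0.2587−0.052)] / (0.1302−0.052)
   = 9.23 × 2.0855 / 0.0782 = 246.1530

$246.15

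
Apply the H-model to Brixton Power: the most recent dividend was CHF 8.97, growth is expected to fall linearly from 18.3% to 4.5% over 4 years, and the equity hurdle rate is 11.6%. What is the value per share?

H-model: P₀ = D₀[(1+g_L) + H(g_S−g_L)]/(r−g_L), with H = 4/2 = 2.
P₀ = 8.97 × [(1+0.045) + 2×(0.183−0.045)] / (0.116−0.045)
   = 8.97 × 1.3210 / 0.071 = 166.8925

CHF 166.89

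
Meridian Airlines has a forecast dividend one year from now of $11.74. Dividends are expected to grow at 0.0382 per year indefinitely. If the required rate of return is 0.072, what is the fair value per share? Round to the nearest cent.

Gordon growth model: P₀ = D₁/(r − g), with D₁ = 11.74 given directly.
P₀ = 11.7400 / (0.072 − 0.0382) = 11.7400 / 0.0338 = 347.3373

$347.34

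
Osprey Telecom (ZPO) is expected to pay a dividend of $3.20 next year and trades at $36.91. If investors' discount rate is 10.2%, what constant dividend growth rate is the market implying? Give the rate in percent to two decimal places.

1.53%

From P₀ = D₁/(r − g), the implied growth is g = r − D₁/P₀.
g = 0.102 − 3.20/36.91 = 0.102 − 0.08670 = 0.01530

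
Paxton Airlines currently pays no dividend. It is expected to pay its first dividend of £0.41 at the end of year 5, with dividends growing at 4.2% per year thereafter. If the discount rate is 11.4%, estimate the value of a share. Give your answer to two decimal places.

Deferred-dividend DDM. At t=4 the remaining stream is a growing perpetuity with first payment D_5 = 0.41.
V_4 = D_5/(r−g) = 0.41/(0.114−0.042) = 5.6944
P₀ = V_4/(1+r)^4 = 5.6944/(1+0.114)^4 = 3.6975

£3.70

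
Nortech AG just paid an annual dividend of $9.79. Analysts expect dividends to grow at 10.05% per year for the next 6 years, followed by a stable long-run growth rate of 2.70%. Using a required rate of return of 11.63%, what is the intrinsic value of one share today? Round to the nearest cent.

$159.26

Two-stage DDM. Project D₁…D_6 at 0.1005, terminal growth 0.027, discount at r = 0.1163.
D_1 = 10.7739
D_2 = 11.8567
D_3 = 13.0483
D_4 = 14.3596
D_5 = 15.8028
D_6 = 17.3909
Terminal value at t=6: TV = D_7/(r−g) = 17.8605/(0.1163−0.027) = 200.0055
P₀ = 10.7739/(1+0.1163)^1 + 11.8567/(1+0.1163)^2 + 13.0483/(1+0.1163)^3 + 14.3596/(1+0.1163)^4 + 15.8028/(1+0.1163)^5 + 17.3909/(1+0.1163)^6 + 200.0055/(1+0.1163)^6 = 159.2587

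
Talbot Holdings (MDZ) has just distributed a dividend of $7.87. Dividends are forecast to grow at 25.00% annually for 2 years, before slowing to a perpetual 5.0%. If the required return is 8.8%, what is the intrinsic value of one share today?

$306.47

Two-stage DDM. Project D₁…D_2 at 0.25, terminal growth 0.05, discount at r = 0.088.
D_1 = 9.8375
D_2 = 12.2969
Terminal value at t=2: TV = D_3/(r−g) = 12.9117/(0.088−0.05) = 339.7821
P₀ = 9.8375/(1+0.088)^1 + 12.2969/(1+0.088)^2 + 339.7821/(1+0.088)^2 = 306.4701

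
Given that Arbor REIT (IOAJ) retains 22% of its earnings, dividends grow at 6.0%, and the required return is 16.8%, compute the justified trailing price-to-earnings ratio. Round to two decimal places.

Payout ratio b = 1 − 0.22 = 0.78.
Justified trailing P/E = b(1+g)/(r−g) = 0.78×(1+0.06)/(0.168−0.06) = 7.6556

7.66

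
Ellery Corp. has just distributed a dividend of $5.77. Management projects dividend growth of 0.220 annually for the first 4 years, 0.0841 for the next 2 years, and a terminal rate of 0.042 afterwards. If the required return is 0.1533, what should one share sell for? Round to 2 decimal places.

$99.56

Three-stage DDM. Project D₁…D_6; terminal Gordon value at t=6 with g = 0.042; discount at r = 0.1533.
D_1 = 7.0394
D_2 = 8.5881
D_3 = 10.4774
D_4 = 12.7825
D_5 = 13.8575
D_6 = 15.0229
TV_6 = 15.6539/(0.1533−0.042) = 140.6457
P₀ = Σ Dₜ/(1+r)ᵗ + TV_6/(1+r)^6 = 99.5599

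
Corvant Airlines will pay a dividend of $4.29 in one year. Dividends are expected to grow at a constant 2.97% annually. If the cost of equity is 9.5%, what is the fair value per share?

Gordon growth model: P₀ = D₁/(r − g), with D₁ = 4.29 given directly.
P₀ = 4.2900 / (0.095 − 0.0297) = 4.2900 / 0.0653 = 65.6968

$65.70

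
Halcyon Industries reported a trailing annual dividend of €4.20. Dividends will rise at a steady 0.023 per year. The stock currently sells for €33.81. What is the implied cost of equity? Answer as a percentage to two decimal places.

15.01%

Rearranging the constant-growth DDM: r = D₁/P₀ + g.
D₁ = 4.20 × (1 + 0.023) = 4.2966.
r = 4.2966 / 33.81 + 0.023 = 0.12708 + 0.023 = 0.15008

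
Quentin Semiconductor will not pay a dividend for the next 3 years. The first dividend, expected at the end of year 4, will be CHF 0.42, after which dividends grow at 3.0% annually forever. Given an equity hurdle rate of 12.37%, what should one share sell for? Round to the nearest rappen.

CHF 3.16

Deferred-dividend DDM. At t=3 the remaining stream is a growing perpetuity with first payment D_4 = 0.42.
V_3 = D_4/(r−g) = 0.42/(0.1237−0.03) = 4.4824
P₀ = V_3/(1+r)^3 = 4.4824/(1+0.1237)^3 = 3.1591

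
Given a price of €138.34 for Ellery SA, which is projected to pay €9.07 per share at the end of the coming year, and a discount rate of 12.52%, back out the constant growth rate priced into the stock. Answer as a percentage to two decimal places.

From P₀ = D₁/(r − g), the implied growth is g = r − D₁/P₀.
g = 0.1252 − 9.07/138.34 = 0.1252 − 0.06556 = 0.05964

5.96%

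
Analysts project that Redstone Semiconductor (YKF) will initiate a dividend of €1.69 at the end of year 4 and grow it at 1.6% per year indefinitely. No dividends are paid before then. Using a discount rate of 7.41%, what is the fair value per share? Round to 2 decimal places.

Deferred-dividend DDM. At t=3 the remaining stream is a growing perpetuity with first payment D_4 = 1.69.
V_3 = D_4/(r−g) = 1.69/(0.0741−0.016) = 29.0878
P₀ = V_3/(1+r)^3 = 29.0878/(1+0.0741)^3 = 23.4734

€23.47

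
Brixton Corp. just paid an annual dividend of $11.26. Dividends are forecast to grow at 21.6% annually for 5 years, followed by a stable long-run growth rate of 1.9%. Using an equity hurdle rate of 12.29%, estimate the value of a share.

$236.41

Two-stage DDM. Project D₁…D_5 at 0.216, terminal growth 0.019, discount at r = 0.1229.
D_1 = 13.6922
D_2 = 16.6497
D_3 = 20.2460
D_4 = 24.6191
D_5 = 29.9369
Terminal value at t=5: TV = D_6/(r−g) = 30.5057/(0.1229−0.019) = 293.6060
P₀ = 13.6922/(1+0.1229)^1 + 16.6497/(1+0.1229)^2 + 20.2460/(1+0.1229)^3 + 24.6191/(1+0.1229)^4 + 29.9369/(1+0.1229)^5 + 293.6060/(1+0.1229)^5 = 236.4108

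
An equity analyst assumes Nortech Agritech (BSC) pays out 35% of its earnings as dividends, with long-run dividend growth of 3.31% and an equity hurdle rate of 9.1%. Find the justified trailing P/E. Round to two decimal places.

Justified trailing P/E = b(1+g)/(r−g) = 0.35×(1+0.0331)/(0.091−0.0331) = 6.2450

6.24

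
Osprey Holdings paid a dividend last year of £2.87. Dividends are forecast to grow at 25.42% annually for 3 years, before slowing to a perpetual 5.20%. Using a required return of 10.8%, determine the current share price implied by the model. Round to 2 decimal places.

Two-stage DDM. Project D₁…D_3 at 0.2542, terminal growth 0.052, discount at r = 0.108.
D_1 = 3.5996
D_2 = 4.5146
D_3 = 5.6622
Terminal value at t=3: TV = D_4/(r−g) = 5.9566/(0.108−0.052) = 106.3678
P₀ = 3.5996/(1+0.108)^1 + 4.5146/(1+0.108)^2 + 5.6622/(1+0.108)^3 + 106.3678/(1+0.108)^3 = 89.2858

£89.29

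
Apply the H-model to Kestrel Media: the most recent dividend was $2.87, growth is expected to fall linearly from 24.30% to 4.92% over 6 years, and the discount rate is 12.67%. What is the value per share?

$60.38

H-model: P₀ = D₀[(1+g_L) + H(g_S−g_L)]/(r−g_L), with H = 6/2 = 3.
P₀ = 2.87 × [(1+0.0492) + 3×(0.243−0.0492)] / (0.1267−0.0492)
   = 2.87 × 1.6306 / 0.0775 = 60.3848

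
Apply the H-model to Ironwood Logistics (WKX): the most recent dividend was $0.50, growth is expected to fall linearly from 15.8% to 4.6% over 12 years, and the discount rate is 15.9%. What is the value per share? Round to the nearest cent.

$7.60

H-model: P₀ = D₀[(1+g_L) + H(g_S−g_L)]/(r−g_L), with H = 12/2 = 6.
P₀ = 0.50 × [(1+0.046) + 6×(0.158−0.046)] / (0.159−0.046)
   = 0.50 × 1.7180 / 0.113 = 7.6018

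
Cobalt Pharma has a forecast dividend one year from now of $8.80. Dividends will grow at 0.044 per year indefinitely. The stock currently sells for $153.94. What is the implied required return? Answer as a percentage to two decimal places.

10.12%

Rearranging the constant-growth DDM: r = D₁/P₀ + g.
r = 8.8000 / 153.94 + 0.044 = 0.05717 + 0.044 = 0.10117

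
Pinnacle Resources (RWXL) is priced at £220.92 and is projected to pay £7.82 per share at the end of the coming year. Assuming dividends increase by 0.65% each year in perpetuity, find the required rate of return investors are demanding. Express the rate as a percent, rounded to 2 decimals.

4.19%

Rearranging the constant-growth DDM: r = D₁/P₀ + g.
r = 7.8200 / 220.92 + 0.0065 = 0.03540 + 0.0065 = 0.04190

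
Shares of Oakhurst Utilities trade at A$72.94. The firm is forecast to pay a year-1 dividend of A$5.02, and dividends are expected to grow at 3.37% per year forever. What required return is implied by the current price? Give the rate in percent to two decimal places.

Rearranging the constant-growth DDM: r = D₁/P₀ + g.
r = 5.0200 / 72.94 + 0.0337 = 0.06882 + 0.0337 = 0.10252

10.25%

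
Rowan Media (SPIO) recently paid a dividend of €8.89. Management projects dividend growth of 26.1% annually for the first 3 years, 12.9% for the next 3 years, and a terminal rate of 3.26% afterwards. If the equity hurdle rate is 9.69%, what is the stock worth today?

Three-stage DDM. Project D₁…D_6; terminal Gordon value at t=6 with g = 0.0326; discount at r = 0.0969.
D_1 = 11.2103
D_2 = 14.1362
D_3 = 17.8257
D_4 = 20.1252
D_5 = 22.7214
D_6 = 25.6524
TV_6 = 26.4887/(0.0969−0.0326) = 411.9552
P₀ = Σ Dₜ/(1+r)ᵗ + TV_6/(1+r)^6 = 314.9225

€314.92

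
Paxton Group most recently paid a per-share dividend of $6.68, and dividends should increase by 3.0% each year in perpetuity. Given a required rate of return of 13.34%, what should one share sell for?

$66.54

Gordon growth model: P₀ = D₁/(r − g). D₁ = 6.68 × (1 + 0.03) = 6.8804.
P₀ = 6.8804 / (0.1334 − 0.03) = 6.8804 / 0.1034 = 66.5416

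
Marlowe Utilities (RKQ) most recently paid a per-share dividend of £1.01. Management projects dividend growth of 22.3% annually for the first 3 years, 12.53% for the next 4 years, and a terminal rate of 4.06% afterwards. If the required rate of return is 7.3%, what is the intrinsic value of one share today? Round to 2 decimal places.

Three-stage DDM. Project D₁…D_7; terminal Gordon value at t=7 with g = 0.0406; discount at r = 0.073.
D_1 = 1.2352
D_2 = 1.5107
D_3 = 1.8476
D_4 = 2.0791
D_5 = 2.3396
D_6 = 2.6327
D_7 = 2.9626
TV_7 = 3.0829/(0.073−0.0406) = 95.1509
P₀ = Σ Dₜ/(1+r)ᵗ + TV_7/(1+r)^7 = 68.8116

£68.81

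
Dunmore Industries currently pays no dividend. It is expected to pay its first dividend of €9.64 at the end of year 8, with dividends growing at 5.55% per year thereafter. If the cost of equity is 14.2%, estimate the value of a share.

€43.99

Deferred-dividend DDM. At t=7 the remaining stream is a growing perpetuity with first payment D_8 = 9.64.
V_7 = D_8/(r−g) = 9.64/(0.142−0.0555) = 111.4451
P₀ = V_7/(1+r)^7 = 111.4451/(1+0.142)^7 = 43.9945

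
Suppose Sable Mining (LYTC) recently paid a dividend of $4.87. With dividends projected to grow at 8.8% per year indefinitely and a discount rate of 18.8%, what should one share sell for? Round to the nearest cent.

$52.99

Gordon growth model: P₀ = D₁/(r − g). D₁ = 4.87 × (1 + 0.088) = 5.2986.
P₀ = 5.2986 / (0.188 − 0.088) = 5.2986 / 0.1 = 52.9856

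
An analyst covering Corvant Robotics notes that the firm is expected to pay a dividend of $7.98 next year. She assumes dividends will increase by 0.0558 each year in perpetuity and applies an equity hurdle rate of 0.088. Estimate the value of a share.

Gordon growth model: P₀ = D₁/(r − g), with D₁ = 7.98 given directly.
P₀ = 7.9800 / (0.088 − 0.0558) = 7.9800 / 0.0322 = 247.8261

$247.83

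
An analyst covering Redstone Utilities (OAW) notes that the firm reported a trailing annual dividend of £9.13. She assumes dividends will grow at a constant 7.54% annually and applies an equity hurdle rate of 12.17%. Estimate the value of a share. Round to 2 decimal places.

£212.06

Gordon growth model: P₀ = D₁/(r − g). D₁ = 9.13 × (1 + 0.0754) = 9.8184.
P₀ = 9.8184 / (0.1217 − 0.0754) = 9.8184 / 0.0463 = 212.0605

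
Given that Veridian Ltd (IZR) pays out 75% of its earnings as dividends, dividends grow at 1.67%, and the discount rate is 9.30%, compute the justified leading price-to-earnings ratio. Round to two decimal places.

Justified leading P/E = b/(r−g) = 0.75/(0.093−0.0167) = 9.8296

9.83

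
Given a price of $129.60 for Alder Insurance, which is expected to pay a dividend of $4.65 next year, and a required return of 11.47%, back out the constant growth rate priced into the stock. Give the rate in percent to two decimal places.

From P₀ = D₁/(r − g), the implied growth is g = r − D₁/P₀.
g = 0.1147 − 4.65/129.60 = 0.1147 − 0.03588 = 0.07882

7.88%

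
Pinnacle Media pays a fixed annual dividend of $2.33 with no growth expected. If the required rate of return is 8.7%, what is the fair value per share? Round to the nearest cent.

Zero-growth DDM (perpetuity): P₀ = D/r = 2.33 / 0.087 = 26.7816

$26.78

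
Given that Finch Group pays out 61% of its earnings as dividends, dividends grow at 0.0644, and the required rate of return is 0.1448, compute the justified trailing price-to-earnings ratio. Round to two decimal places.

Justified trailing P/E = b(1+g)/(r−g) = 0.61×(1+0.0644)/(0.1448−0.0644) = 8.0757

8.08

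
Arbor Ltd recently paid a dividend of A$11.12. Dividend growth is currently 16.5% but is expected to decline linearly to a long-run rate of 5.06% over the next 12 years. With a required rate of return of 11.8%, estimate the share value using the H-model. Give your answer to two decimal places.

A$286.58

H-model: P₀ = D₀[(1+g_L) + H(g_S−g_L)]/(r−g_L), with H = 12/2 = 6.
P₀ = 11.12 × [(1+0.0506) + 6×(0.165−0.0506)] / (0.118−0.0506)
   = 11.12 × 1.7370 / 0.0674 = 286.5792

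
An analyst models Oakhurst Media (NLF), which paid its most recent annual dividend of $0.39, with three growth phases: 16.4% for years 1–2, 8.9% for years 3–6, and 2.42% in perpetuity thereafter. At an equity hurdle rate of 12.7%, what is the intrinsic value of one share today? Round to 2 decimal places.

$5.96

Three-stage DDM. Project D₁…D_6; terminal Gordon value at t=6 with g = 0.0242; discount at r = 0.127.
D_1 = 0.4540
D_2 = 0.5284
D_3 = 0.5754
D_4 = 0.6267
D_5 = 0.6824
D_6 = 0.7432
TV_6 = 0.7611/(0.127−0.0242) = 7.4041
P₀ = Σ Dₜ/(1+r)ᵗ + TV_6/(1+r)^6 = 5.9608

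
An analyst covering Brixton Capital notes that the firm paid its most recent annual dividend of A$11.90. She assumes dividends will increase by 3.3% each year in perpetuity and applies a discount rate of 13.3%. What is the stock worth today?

A$122.93

Gordon growth model: P₀ = D₁/(r − g). D₁ = 11.90 × (1 + 0.033) = 12.2927.
P₀ = 12.2927 / (0.133 − 0.033) = 12.2927 / 0.1 = 122.9270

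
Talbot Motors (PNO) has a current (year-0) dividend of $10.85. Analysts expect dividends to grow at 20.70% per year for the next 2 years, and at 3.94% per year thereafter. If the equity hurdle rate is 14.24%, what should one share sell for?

Two-stage DDM. Project D₁…D_2 at 0.207, terminal growth 0.0394, discount at r = 0.1424.
D_1 = 13.0960
D_2 = 15.8068
Terminal value at t=2: TV = D_3/(r−g) = 16.4296/(0.1424−0.0394) = 159.5107
P₀ = 13.0960/(1+0.1424)^1 + 15.8068/(1+0.1424)^2 + 159.5107/(1+0.1424)^2 = 145.7984

$145.80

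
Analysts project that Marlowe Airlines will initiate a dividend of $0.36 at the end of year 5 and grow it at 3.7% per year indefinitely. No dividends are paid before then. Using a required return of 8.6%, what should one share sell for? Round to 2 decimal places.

$5.28

Deferred-dividend DDM. At t=4 the remaining stream is a growing perpetuity with first payment D_5 = 0.36.
V_4 = D_5/(r−g) = 0.36/(0.086−0.037) = 7.3469
P₀ = V_4/(1+r)^4 = 7.3469/(1+0.086)^4 = 5.2819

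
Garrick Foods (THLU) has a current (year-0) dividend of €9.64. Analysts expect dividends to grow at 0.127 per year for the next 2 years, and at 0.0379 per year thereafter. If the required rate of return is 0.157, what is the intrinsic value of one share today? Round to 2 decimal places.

Two-stage DDM. Project D₁…D_2 at 0.127, terminal growth 0.0379, discount at r = 0.157.
D_1 = 10.8643
D_2 = 12.2440
Terminal value at t=2: TV = D_3/(r−g) = 12.7081/(0.157−0.0379) = 106.7010
P₀ = 10.8643/(1+0.157)^1 + 12.2440/(1+0.157)^2 + 106.7010/(1+0.157)^2 = 98.2446

€98.24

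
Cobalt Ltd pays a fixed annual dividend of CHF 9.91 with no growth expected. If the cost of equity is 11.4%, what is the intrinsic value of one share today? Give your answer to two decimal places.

CHF 86.93

Zero-growth DDM (perpetuity): P₀ = D/r = 9.91 / 0.114 = 86.9298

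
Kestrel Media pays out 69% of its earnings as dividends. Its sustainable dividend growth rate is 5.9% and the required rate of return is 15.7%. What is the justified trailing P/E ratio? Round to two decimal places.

Justified trailing P/E = b(1+g)/(r−g) = 0.69×(1+0.059)/(0.157−0.059) = 7.4562

7.46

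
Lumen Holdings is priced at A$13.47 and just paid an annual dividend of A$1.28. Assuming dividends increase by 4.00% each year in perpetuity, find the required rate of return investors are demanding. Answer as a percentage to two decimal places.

Rearranging the constant-growth DDM: r = D₁/P₀ + g.
D₁ = 1.28 × (1 + 0.04) = 1.3312.
r = 1.3312 / 13.47 + 0.04 = 0.09883 + 0.04 = 0.13883

13.88%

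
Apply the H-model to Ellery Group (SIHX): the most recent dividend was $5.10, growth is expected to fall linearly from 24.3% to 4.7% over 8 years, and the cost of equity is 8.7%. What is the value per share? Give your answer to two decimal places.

$233.45

H-model: P₀ = D₀[(1+g_L) + H(g_S−g_L)]/(r−g_L), with H = 8/2 = 4.
P₀ = 5.10 × [(1+0.047) + 4×(0.243−0.047)] / (0.087−0.047)
   = 5.10 × 1.8310 / 0.04 = 233.4525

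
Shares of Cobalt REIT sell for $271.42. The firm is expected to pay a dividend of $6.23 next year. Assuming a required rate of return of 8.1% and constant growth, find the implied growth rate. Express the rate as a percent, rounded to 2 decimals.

5.80%

From P₀ = D₁/(r − g), the implied growth is g = r − D₁/P₀.
g = 0.081 − 6.23/271.42 = 0.081 − 0.02295 = 0.05805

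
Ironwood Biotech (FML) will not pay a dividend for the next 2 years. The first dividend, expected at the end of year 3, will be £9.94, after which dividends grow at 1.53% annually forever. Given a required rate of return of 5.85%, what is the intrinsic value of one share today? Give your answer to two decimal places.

£205.36

Deferred-dividend DDM. At t=2 the remaining stream is a growing perpetuity with first payment D_3 = 9.94.
V_2 = D_3/(r−g) = 9.94/(0.0585−0.0153) = 230.0926
P₀ = V_2/(1+r)^2 = 230.0926/(1+0.0585)^2 = 205.3624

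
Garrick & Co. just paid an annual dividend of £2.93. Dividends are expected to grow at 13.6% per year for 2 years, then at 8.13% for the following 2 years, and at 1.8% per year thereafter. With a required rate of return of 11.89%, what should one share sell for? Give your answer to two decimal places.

£40.19

Three-stage DDM. Project D₁…D_4; terminal Gordon value at t=4 with g = 0.018; discount at r = 0.1189.
D_1 = 3.3285
D_2 = 3.7812
D_3 = 4.0886
D_4 = 4.4210
TV_4 = 4.5005/(0.1189−0.018) = 44.6039
P₀ = Σ Dₜ/(1+r)ᵗ + TV_4/(1+r)^4 = 40.1927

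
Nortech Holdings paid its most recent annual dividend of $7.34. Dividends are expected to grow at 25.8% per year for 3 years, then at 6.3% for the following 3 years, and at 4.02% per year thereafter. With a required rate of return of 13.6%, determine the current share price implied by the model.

$142.00

Three-stage DDM. Project D₁…D_6; terminal Gordon value at t=6 with g = 0.0402; discount at r = 0.136.
D_1 = 9.2337
D_2 = 11.6160
D_3 = 14.6130
D_4 = 15.5336
D_5 = 16.5122
D_6 = 17.5525
TV_6 = 18.2581/(0.136−0.0402) = 190.5852
P₀ = Σ Dₜ/(1+r)ᵗ + TV_6/(1+r)^6 = 141.9984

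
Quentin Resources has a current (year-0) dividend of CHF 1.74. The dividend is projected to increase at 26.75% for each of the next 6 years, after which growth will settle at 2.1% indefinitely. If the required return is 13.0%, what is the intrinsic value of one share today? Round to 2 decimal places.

CHF 48.37

Two-stage DDM. Project D₁…D_6 at 0.2675, terminal growth 0.021, discount at r = 0.13.
D_1 = 2.2054
D_2 = 2.7954
D_3 = 3.5432
D_4 = 4.4910
D_5 = 5.6923
D_6 = 7.2150
Terminal value at t=6: TV = D_7/(r−g) = 7.3665/(0.13−0.021) = 67.5828
P₀ = 2.2054/(1+0.13)^1 + 2.7954/(1+0.13)^2 + 3.5432/(1+0.13)^3 + 4.4910/(1+0.13)^4 + 5.6923/(1+0.13)^5 + 7.2150/(1+0.13)^6 + 67.5828/(1+0.13)^6 = 48.3673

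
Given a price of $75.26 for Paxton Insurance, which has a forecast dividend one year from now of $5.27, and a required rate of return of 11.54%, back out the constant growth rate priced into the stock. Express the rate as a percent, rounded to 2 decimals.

4.54%

From P₀ = D₁/(r − g), the implied growth is g = r − D₁/P₀.
g = 0.1154 − 5.27/75.26 = 0.1154 − 0.07002 = 0.04538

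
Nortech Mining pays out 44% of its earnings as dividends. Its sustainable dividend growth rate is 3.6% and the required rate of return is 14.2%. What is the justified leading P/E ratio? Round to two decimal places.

Justified leading P/E = b/(r−g) = 0.44/(0.142−0.036) = 4.1509

4.15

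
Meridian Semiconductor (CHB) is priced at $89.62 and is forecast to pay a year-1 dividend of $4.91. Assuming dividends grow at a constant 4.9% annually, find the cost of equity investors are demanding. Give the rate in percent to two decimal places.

10.38%

Rearranging the constant-growth DDM: r = D₁/P₀ + g.
r = 4.9100 / 89.62 + 0.049 = 0.05479 + 0.049 = 0.10379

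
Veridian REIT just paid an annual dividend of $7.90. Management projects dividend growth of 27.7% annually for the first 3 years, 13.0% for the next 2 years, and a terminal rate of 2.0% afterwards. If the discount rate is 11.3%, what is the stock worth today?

$190.71

Three-stage DDM. Project D₁…D_5; terminal Gordon value at t=5 with g = 0.02; discount at r = 0.113.
D_1 = 10.0883
D_2 = 12.8828
D_3 = 16.4513
D_4 = 18.5900
D_5 = 21.0066
TV_5 = 21.4268/(0.113−0.02) = 230.3954
P₀ = Σ Dₜ/(1+r)ᵗ + TV_5/(1+r)^5 = 190.7050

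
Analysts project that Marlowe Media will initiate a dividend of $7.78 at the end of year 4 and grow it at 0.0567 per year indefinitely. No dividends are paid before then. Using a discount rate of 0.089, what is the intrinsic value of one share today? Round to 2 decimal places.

Deferred-dividend DDM. At t=3 the remaining stream is a growing perpetuity with first payment D_4 = 7.78.
V_3 = D_4/(r−g) = 7.78/(0.089−0.0567) = 240.8669
P₀ = V_3/(1+r)^3 = 240.8669/(1+0.089)^3 = 186.5063

$186.51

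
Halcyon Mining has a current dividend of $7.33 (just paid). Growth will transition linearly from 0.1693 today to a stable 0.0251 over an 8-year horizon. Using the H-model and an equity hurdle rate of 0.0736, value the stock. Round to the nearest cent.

$242.10

H-model: P₀ = D₀[(1+g_L) + H(g_S−g_L)]/(r−g_L), with H = 8/2 = 4.
P₀ = 7.33 × [(1+0.0251) + 4×(0.1693−0.0251)] / (0.0736−0.0251)
   = 7.33 × 1.6019 / 0.0485 = 242.1016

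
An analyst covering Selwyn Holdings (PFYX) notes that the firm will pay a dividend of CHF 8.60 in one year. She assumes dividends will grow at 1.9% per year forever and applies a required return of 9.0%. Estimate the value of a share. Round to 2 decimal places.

Gordon growth model: P₀ = D₁/(r − g), with D₁ = 8.60 given directly.
P₀ = 8.6000 / (0.09 − 0.019) = 8.6000 / 0.071 = 121.1268

CHF 121.13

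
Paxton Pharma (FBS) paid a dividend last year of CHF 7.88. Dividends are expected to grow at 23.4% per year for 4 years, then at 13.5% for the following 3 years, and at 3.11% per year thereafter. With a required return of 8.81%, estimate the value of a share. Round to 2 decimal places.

CHF 353.79

Three-stage DDM. Project D₁…D_7; terminal Gordon value at t=7 with g = 0.0311; discount at r = 0.0881.
D_1 = 9.7239
D_2 = 11.9993
D_3 = 14.8072
D_4 = 18.2720
D_5 = 20.7388
D_6 = 23.5385
D_7 = 26.7162
TV_7 = 27.5471/(0.0881−0.0311) = 483.2817
P₀ = Σ Dₜ/(1+r)ᵗ + TV_7/(1+r)^7 = 353.7945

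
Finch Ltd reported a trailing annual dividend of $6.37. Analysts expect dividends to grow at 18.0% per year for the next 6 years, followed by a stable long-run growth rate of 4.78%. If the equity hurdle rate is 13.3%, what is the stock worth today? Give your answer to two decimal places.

$144.14

Two-stage DDM. Project D₁…D_6 at 0.18, terminal growth 0.0478, discount at r = 0.133.
D_1 = 7.5166
D_2 = 8.8696
D_3 = 10.4661
D_4 = 12.3500
D_5 = 14.5730
D_6 = 17.1962
Terminal value at t=6: TV = D_7/(r−g) = 18.0181/(0.133−0.0478) = 211.4805
P₀ = 7.5166/(1+0.133)^1 + 8.8696/(1+0.133)^2 + 10.4661/(1+0.133)^3 + 12.3500/(1+0.133)^4 + 14.5730/(1+0.133)^5 + 17.1962/(1+0.133)^6 + 211.4805/(1+0.133)^6 = 144.1440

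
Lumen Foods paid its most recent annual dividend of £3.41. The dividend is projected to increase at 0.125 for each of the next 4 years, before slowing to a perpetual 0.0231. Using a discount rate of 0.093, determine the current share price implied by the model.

£70.69

Two-stage DDM. Project D₁…D_4 at 0.125, terminal growth 0.0231, discount at r = 0.093.
D_1 = 3.8363
D_2 = 4.3158
D_3 = 4.8553
D_4 = 5.4622
Terminal value at t=4: TV = D_5/(r−g) = 5.5883/(0.093−0.0231) = 79.9476
P₀ = 3.8363/(1+0.093)^1 + 4.3158/(1+0.093)^2 + 4.8553/(1+0.093)^3 + 5.4622/(1+0.093)^4 + 79.9476/(1+0.093)^4 = 70.6856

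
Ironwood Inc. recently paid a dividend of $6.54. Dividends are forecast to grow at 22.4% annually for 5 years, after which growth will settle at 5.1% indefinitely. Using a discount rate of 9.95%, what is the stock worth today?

$287.94

Two-stage DDM. Project D₁…D_5 at 0.224, terminal growth 0.051, discount at r = 0.0995.
D_1 = 8.0050
D_2 = 9.7981
D_3 = 11.9928
D_4 = 14.6792
D_5 = 17.9674
Terminal value at t=5: TV = D_6/(r−g) = 18.8837/(0.0995−0.051) = 389.3551
P₀ = 8.0050/(1+0.0995)^1 + 9.7981/(1+0.0995)^2 + 11.9928/(1+0.0995)^3 + 14.6792/(1+0.0995)^4 + 17.9674/(1+0.0995)^5 + 389.3551/(1+0.0995)^5 = 287.9433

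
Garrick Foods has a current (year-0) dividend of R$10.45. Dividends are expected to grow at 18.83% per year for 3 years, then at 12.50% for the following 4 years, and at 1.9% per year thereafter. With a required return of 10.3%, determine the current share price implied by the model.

Three-stage DDM. Project D₁…D_7; terminal Gordon value at t=7 with g = 0.019; discount at r = 0.103.
D_1 = 12.4177
D_2 = 14.7560
D_3 = 17.5345
D_4 = 19.7264
D_5 = 22.1922
D_6 = 24.9662
D_7 = 28.0870
TV_7 = 28.6206/(0.103−0.019) = 340.7215
P₀ = Σ Dₜ/(1+r)ᵗ + TV_7/(1+r)^7 = 262.9217

R$262.92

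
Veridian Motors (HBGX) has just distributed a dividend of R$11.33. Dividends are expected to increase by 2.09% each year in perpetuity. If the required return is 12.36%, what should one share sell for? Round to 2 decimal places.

Gordon growth model: P₀ = D₁/(r − g). D₁ = 11.33 × (1 + 0.0209) = 11.5668.
P₀ = 11.5668 / (0.1236 − 0.0209) = 11.5668 / 0.1027 = 112.6270

R$112.63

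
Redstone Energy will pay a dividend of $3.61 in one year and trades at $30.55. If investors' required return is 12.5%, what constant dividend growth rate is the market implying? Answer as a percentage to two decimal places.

From P₀ = D₁/(r − g), the implied growth is g = r − D₁/P₀.
g = 0.125 − 3.61/30.55 = 0.125 − 0.11817 = 0.00683

0.68%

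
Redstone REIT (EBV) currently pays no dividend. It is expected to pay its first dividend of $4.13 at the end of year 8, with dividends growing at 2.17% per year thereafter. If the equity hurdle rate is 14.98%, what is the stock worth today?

Deferred-dividend DDM. At t=7 the remaining stream is a growing perpetuity with first payment D_8 = 4.13.
V_7 = D_8/(r−g) = 4.13/(0.1498−0.0217) = 32.2404
P₀ = V_7/(1+r)^7 = 32.2404/(1+0.1498)^7 = 12.1351

$12.14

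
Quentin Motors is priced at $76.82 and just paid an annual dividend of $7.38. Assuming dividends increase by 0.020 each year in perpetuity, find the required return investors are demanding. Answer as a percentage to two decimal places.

Rearranging the constant-growth DDM: r = D₁/P₀ + g.
D₁ = 7.38 × (1 + 0.02) = 7.5276.
r = 7.5276 / 76.82 + 0.02 = 0.09799 + 0.02 = 0.11799

11.80%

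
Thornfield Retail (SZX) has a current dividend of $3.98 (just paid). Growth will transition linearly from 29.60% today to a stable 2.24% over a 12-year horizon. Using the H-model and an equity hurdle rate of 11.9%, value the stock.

H-model: P₀ = D₀[(1+g_L) + H(g_S−g_L)]/(r−g_L), with H = 12/2 = 6.
P₀ = 3.98 × [(1+0.0224) + 6×(0.296−0.0224)] / (0.119−0.0224)
   = 3.98 × 2.6640 / 0.0966 = 109.7590

$109.76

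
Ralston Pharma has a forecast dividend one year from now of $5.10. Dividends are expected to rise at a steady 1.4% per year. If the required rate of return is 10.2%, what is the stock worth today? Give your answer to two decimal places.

Gordon growth model: P₀ = D₁/(r − g), with D₁ = 5.10 given directly.
P₀ = 5.1000 / (0.102 − 0.014) = 5.1000 / 0.088 = 57.9545

$57.95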